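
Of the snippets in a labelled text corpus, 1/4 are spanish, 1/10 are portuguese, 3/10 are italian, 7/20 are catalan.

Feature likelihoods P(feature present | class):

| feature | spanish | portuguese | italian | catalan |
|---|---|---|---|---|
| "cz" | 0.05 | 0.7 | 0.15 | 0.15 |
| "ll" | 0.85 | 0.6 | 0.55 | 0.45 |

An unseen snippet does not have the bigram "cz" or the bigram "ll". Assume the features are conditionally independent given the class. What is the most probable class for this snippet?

spanish: 0.25 × (1−0.05) × (1−0.85) = 0.035625
portuguese: 0.1 × (1−0.7) × (1−0.6) = 0.012
italian: 0.3 × (1−0.15) × (1−0.55) = 0.11475
catalan: 0.35 × (1−0.15) × (1−0.45) = 0.163625
Highest score → catalan.

catalan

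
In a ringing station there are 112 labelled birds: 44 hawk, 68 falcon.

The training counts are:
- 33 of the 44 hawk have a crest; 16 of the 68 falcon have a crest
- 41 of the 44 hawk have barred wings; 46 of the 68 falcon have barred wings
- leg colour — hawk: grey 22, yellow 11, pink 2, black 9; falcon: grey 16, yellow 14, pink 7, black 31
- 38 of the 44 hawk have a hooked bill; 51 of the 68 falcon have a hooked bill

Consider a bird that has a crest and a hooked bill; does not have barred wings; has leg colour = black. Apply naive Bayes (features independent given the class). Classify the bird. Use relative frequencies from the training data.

falcon

hawk: (44/112) × (33/44) × (3/44) × (9/44) × (38/44) ≈ 0.00354883
falcon: (68/112) × (16/68) × (22/68) × (31/68) × (51/68) ≈ 0.0158026
Highest score → falcon.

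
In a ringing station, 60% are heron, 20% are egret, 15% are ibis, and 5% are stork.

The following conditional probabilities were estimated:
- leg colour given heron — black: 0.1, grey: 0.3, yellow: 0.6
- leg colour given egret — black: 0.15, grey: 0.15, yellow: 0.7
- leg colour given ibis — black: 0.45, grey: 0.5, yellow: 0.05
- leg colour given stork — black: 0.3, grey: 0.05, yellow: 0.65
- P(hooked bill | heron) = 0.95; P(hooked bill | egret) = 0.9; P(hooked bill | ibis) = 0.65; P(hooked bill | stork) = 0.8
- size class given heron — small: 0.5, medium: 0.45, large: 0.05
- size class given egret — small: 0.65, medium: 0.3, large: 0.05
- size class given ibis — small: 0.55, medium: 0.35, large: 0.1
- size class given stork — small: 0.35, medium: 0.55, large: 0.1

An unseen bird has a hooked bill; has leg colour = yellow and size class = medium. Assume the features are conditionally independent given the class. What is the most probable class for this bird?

heron: 0.6 × 0.6 × 0.95 × 0.45 = 0.1539
egret: 0.2 × 0.7 × 0.9 × 0.3 = 0.0378
ibis: 0.15 × 0.05 × 0.65 × 0.35 = 0.00170625
stork: 0.05 × 0.65 × 0.8 × 0.55 = 0.0143
Highest score → heron.

heron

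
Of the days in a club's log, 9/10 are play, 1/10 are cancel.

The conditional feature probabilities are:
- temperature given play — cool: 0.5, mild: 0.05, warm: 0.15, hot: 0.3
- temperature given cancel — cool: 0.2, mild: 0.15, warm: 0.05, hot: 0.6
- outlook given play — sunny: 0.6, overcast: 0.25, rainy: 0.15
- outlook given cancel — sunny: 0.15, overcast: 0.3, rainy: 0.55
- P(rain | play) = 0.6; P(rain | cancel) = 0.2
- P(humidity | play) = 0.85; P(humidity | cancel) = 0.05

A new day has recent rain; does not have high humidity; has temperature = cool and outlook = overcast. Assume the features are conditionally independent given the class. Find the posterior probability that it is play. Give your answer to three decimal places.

play: 0.9 × 0.5 × 0.25 × 0.6 × (1−0.85) = 0.010125
cancel: 0.1 × 0.2 × 0.3 × 0.2 × (1−0.05) = 0.00114
P(play | x) = 0.010125 / 0.011265 ≈ 0.899

0.899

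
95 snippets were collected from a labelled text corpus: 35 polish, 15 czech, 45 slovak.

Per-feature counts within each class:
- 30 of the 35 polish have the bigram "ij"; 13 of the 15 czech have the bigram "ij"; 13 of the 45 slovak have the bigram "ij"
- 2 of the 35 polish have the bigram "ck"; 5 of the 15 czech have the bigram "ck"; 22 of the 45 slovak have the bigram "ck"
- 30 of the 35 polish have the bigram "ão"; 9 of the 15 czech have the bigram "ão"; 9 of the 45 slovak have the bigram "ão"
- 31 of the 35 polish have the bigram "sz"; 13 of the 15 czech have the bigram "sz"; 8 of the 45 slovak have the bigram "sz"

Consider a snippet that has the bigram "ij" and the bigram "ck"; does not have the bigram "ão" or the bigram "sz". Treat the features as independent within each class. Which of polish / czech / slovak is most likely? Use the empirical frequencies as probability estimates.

polish: (35/95) × (30/35) × (2/35) × (5/35) × (4/35) ≈ 0.000294614
czech: (15/95) × (13/15) × (5/15) × (6/15) × (2/15) ≈ 0.00243275
slovak: (45/95) × (13/45) × (22/45) × (36/45) × (37/45) ≈ 0.0440057
Highest score → slovak.

slovak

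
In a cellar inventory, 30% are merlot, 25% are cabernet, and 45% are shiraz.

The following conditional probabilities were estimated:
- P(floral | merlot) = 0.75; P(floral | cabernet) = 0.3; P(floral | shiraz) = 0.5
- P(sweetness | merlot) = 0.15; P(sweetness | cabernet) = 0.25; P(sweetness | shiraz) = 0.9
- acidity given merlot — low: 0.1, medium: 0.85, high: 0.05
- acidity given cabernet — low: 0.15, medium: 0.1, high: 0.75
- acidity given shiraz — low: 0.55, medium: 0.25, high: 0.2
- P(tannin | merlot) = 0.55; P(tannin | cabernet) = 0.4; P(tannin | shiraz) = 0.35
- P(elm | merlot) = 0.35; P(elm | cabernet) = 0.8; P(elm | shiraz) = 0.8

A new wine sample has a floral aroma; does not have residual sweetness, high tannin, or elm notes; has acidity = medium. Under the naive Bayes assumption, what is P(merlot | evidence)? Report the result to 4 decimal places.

merlot: 0.3 × 0.75 × (1−0.15) × 0.85 × (1−0.55) × (1−0.35) = 0.04754953125
cabernet: 0.25 × 0.3 × (1−0.25) × 0.1 × (1−0.4) × (1−0.8) = 0.000675
shiraz: 0.45 × 0.5 × (1−0.9) × 0.25 × (1−0.35) × (1−0.8) = 0.00073125
P(merlot | x) = 0.04754953125 / 0.04895578125 ≈ 0.9713

0.9713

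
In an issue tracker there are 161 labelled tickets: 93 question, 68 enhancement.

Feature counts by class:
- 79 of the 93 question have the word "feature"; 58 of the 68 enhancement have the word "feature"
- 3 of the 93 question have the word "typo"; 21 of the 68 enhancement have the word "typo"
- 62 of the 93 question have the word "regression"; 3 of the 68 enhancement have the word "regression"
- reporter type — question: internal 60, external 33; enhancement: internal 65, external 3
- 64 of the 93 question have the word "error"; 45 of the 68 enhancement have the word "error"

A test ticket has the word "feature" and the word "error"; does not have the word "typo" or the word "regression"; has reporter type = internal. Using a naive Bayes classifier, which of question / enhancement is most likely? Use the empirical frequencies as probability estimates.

enhancement

question: (93/161) × (79/93) × (90/93) × (31/93) × (60/93) × (64/93) ≈ 0.0702756
enhancement: (68/161) × (58/68) × (47/68) × (65/68) × (65/68) × (45/68) ≈ 0.150558
Highest score → enhancement.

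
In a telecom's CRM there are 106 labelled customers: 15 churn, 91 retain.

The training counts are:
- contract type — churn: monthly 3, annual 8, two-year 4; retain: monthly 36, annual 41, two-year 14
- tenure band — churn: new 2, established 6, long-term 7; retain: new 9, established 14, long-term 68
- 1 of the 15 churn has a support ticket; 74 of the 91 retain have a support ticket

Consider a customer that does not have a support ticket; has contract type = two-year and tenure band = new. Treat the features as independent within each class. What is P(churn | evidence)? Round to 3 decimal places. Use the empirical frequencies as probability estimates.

churn: (15/106) × (4/15) × (2/15) × (14/15) ≈ 0.00469602
retain: (91/106) × (14/91) × (9/91) × (17/91) ≈ 0.00244023
P(churn | x) = 0.00469602 / 0.00713625 ≈ 0.658

0.658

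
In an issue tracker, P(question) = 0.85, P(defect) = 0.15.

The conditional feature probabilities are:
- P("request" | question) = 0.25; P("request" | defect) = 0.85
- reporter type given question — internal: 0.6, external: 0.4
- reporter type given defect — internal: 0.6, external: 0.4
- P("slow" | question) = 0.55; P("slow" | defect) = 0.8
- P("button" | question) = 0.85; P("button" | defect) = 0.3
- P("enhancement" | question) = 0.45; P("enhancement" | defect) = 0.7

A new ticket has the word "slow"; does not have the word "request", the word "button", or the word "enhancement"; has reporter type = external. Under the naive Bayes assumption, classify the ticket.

question: 0.85 × (1−0.25) × 0.4 × 0.55 × (1−0.85) × (1−0.45) = 0.011570625
defect: 0.15 × (1−0.85) × 0.4 × 0.8 × (1−0.3) × (1−0.7) = 0.001512
Highest score → question.

question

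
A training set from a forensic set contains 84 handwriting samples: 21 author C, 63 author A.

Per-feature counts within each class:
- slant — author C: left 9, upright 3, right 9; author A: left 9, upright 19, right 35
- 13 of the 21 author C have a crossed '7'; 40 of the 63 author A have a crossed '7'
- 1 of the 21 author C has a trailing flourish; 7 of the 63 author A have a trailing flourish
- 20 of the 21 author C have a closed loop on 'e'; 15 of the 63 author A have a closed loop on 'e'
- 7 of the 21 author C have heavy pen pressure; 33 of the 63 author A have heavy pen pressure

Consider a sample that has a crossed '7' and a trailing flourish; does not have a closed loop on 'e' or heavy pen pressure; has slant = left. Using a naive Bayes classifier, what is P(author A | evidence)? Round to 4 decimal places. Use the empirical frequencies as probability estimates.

author C: (21/84) × (9/21) × (13/21) × (1/21) × (1/21) × (14/21) ≈ 0.000100267
author A: (63/84) × (9/63) × (40/63) × (7/63) × (48/63) × (30/63) ≈ 0.00274234
P(author A | x) = 0.00274234 / 0.002842607 ≈ 0.9647

0.9647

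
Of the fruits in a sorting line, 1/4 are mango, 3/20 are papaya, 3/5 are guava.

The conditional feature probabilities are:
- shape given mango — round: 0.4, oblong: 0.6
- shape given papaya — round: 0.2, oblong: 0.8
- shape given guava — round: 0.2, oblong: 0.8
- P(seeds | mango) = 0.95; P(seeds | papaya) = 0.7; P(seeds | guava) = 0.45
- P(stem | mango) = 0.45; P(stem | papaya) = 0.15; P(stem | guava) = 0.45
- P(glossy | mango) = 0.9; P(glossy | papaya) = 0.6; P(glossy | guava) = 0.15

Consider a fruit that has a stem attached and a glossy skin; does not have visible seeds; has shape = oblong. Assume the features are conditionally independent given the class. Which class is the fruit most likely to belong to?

mango: 0.25 × 0.6 × (1−0.95) × 0.45 × 0.9 = 0.0030375
papaya: 0.15 × 0.8 × (1−0.7) × 0.15 × 0.6 = 0.00324
guava: 0.6 × 0.8 × (1−0.45) × 0.45 × 0.15 = 0.01782
Highest score → guava.

guava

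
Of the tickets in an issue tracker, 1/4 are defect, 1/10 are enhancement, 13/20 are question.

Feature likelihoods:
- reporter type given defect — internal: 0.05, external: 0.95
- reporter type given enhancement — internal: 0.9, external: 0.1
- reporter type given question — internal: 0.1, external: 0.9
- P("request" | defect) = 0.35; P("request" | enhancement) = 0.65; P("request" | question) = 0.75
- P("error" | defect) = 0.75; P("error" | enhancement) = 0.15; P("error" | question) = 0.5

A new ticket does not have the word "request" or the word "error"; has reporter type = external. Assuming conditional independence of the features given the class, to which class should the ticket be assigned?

defect: 0.25 × 0.95 × (1−0.35) × (1−0.75) = 0.03859375
enhancement: 0.1 × 0.1 × (1−0.65) × (1−0.15) = 0.002975
question: 0.65 × 0.9 × (1−0.75) × (1−0.5) = 0.073125
Highest score → question.

question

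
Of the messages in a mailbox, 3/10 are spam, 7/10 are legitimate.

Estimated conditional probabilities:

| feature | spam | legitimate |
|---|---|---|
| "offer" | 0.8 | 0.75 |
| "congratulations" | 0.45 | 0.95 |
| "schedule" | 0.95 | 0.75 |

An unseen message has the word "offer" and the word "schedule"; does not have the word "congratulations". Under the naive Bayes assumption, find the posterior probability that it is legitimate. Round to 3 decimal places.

0.136

spam: 0.3 × 0.8 × (1−0.45) × 0.95 = 0.1254
legitimate: 0.7 × 0.75 × (1−0.95) × 0.75 = 0.0196875
P(legitimate | x) = 0.0196875 / 0.1450875 ≈ 0.136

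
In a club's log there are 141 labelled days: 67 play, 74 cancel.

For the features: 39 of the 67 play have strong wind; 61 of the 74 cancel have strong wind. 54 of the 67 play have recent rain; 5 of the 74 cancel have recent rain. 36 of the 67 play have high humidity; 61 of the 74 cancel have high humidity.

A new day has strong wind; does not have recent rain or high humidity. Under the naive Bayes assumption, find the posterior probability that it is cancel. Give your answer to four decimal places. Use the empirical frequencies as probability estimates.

play: (67/141) × (39/67) × (13/67) × (31/67) ≈ 0.0248314
cancel: (74/141) × (61/74) × (69/74) × (13/74) ≈ 0.0708663
P(cancel | x) = 0.0708663 / 0.0956977 ≈ 0.7405

0.7405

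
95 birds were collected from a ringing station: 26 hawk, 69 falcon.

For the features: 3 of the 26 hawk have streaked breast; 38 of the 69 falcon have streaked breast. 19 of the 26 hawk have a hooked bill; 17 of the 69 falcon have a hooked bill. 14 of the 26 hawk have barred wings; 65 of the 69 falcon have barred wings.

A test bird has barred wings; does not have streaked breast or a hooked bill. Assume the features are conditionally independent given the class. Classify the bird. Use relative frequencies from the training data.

falcon

hawk: (26/95) × (23/26) × (7/26) × (14/26) ≈ 0.0350981
falcon: (69/95) × (31/69) × (52/69) × (65/69) ≈ 0.231663
Highest score → falcon.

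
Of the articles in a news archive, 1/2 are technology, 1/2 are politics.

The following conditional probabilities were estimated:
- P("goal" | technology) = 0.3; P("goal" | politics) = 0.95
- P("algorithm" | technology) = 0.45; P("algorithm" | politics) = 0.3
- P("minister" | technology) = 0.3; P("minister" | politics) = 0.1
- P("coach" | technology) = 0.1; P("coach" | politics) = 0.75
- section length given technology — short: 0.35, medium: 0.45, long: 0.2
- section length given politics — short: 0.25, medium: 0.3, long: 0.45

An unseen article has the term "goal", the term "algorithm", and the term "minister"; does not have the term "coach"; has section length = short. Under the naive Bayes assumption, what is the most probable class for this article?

technology

technology: 0.5 × 0.3 × 0.45 × 0.3 × (1−0.1) × 0.35 = 0.00637875
politics: 0.5 × 0.95 × 0.3 × 0.1 × (1−0.75) × 0.25 = 0.000890625
Highest score → technology.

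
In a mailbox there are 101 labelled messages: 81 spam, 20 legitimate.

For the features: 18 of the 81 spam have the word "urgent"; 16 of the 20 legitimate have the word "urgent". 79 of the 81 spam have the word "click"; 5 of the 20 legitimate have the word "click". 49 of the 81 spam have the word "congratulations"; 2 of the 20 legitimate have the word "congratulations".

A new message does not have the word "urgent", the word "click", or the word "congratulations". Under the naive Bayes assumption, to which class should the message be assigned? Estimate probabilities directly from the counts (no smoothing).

spam: (81/101) × (63/81) × (2/81) × (32/81) ≈ 0.00608456
legitimate: (20/101) × (4/20) × (15/20) × (18/20) ≈ 0.0267327
Highest score → legitimate.

legitimate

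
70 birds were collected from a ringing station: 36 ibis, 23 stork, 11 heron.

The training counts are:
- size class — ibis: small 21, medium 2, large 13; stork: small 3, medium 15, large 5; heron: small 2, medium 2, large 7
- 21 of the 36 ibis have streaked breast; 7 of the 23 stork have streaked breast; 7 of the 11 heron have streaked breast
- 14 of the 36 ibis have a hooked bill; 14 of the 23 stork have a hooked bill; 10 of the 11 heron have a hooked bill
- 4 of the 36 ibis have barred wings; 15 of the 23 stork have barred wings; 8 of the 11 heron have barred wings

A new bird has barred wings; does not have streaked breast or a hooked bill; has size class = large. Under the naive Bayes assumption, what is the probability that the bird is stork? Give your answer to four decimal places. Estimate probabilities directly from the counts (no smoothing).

0.6235

ibis: (36/70) × (13/36) × (15/36) × (22/36) × (4/36) ≈ 0.00525426
stork: (23/70) × (5/23) × (16/23) × (9/23) × (15/23) ≈ 0.0126807
heron: (11/70) × (7/11) × (4/11) × (1/11) × (8/11) ≈ 0.00240421
P(stork | x) = 0.0126807 / 0.02033917 ≈ 0.6235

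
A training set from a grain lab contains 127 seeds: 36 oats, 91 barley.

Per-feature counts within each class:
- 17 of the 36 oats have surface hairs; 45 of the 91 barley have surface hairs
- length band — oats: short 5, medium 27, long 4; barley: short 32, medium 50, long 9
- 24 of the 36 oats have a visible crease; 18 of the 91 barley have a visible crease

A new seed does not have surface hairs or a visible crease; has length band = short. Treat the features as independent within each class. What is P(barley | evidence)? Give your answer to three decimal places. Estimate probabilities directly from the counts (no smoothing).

oats: (36/127) × (19/36) × (5/36) × (12/36) ≈ 0.00692622
barley: (91/127) × (46/91) × (32/91) × (73/91) ≈ 0.102175
P(barley | x) = 0.102175 / 0.10910122 ≈ 0.937

0.937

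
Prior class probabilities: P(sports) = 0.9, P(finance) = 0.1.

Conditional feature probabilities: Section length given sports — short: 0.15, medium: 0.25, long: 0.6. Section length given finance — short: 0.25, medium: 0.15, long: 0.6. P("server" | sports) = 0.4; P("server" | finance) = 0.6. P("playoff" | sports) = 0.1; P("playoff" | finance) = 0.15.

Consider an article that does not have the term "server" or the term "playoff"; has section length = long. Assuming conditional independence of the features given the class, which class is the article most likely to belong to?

sports: 0.9 × 0.6 × (1−0.4) × (1−0.1) = 0.2916
finance: 0.1 × 0.6 × (1−0.6) × (1−0.15) = 0.0204
Highest score → sports.

sports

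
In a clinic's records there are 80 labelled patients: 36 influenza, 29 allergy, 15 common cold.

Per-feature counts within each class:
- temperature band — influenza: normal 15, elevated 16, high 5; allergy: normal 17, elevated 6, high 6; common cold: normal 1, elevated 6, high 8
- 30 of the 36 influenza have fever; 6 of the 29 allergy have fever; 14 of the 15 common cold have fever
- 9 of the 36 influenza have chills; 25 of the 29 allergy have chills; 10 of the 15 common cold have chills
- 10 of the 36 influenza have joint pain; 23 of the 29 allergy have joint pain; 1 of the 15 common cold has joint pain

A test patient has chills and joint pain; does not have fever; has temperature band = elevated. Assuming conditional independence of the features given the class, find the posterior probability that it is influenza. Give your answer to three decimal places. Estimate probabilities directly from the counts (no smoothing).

influenza: (36/80) × (16/36) × (6/36) × (9/36) × (10/36) ≈ 0.00231481
allergy: (29/80) × (6/29) × (23/29) × (25/29) × (23/29) ≈ 0.0406689
common cold: (15/80) × (6/15) × (1/15) × (10/15) × (1/15) ≈ 0.000222222
P(influenza | x) = 0.00231481 / 0.043205932 ≈ 0.054

0.054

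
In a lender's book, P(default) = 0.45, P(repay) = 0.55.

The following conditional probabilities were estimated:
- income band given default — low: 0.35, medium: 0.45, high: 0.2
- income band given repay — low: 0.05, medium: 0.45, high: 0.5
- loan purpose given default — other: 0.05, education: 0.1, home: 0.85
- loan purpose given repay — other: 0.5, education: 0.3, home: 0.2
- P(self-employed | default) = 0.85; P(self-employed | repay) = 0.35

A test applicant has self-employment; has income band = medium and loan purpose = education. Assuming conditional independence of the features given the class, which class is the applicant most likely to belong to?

default: 0.45 × 0.45 × 0.1 × 0.85 = 0.0172125
repay: 0.55 × 0.45 × 0.3 × 0.35 = 0.0259875
Highest score → repay.

repay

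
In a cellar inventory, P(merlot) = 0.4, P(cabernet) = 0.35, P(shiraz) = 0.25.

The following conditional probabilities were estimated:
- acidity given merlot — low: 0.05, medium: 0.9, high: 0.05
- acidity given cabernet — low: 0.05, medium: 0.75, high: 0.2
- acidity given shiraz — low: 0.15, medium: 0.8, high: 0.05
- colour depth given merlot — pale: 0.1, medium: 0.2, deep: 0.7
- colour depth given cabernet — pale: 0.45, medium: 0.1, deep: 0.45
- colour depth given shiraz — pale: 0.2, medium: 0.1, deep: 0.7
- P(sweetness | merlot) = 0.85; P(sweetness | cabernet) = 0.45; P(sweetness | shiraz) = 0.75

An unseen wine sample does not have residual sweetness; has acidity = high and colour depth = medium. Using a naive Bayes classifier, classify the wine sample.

cabernet

merlot: 0.4 × 0.05 × 0.2 × (1−0.85) = 0.0006
cabernet: 0.35 × 0.2 × 0.1 × (1−0.45) = 0.00385
shiraz: 0.25 × 0.05 × 0.1 × (1−0.75) = 0.0003125
Highest score → cabernet.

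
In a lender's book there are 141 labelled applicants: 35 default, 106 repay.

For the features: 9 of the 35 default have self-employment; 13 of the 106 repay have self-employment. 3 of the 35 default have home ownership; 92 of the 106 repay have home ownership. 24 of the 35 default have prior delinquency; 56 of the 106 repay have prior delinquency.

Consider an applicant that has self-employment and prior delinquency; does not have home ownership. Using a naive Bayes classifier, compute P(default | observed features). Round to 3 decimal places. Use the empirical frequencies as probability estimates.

default: (35/141) × (9/35) × (32/35) × (24/35) ≈ 0.0400174
repay: (106/141) × (13/106) × (14/106) × (56/106) ≈ 0.00643322
P(default | x) = 0.0400174 / 0.04645062 ≈ 0.862

0.862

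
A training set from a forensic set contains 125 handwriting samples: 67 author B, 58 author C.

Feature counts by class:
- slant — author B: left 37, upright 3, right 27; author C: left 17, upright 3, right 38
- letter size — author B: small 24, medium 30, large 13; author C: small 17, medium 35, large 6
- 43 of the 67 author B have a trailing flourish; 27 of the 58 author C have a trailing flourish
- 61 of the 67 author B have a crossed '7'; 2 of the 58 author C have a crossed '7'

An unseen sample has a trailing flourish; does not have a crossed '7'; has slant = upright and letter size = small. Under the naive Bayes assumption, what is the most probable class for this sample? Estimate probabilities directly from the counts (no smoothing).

author C

author B: (67/125) × (3/67) × (24/67) × (43/67) × (6/67) ≈ 0.000494103
author C: (58/125) × (3/58) × (17/58) × (27/58) × (56/58) ≈ 0.00316175
Highest score → author C.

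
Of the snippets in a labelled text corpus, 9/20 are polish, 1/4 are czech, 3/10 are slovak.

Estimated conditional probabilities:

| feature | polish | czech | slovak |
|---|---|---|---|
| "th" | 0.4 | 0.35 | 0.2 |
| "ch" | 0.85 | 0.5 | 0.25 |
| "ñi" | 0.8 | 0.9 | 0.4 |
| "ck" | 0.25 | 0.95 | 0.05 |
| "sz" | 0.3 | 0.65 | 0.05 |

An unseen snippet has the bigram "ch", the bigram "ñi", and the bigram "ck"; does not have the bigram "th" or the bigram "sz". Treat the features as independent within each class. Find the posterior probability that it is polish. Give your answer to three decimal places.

0.558

polish: 0.45 × (1−0.4) × 0.85 × 0.8 × 0.25 × (1−0.3) = 0.03213
czech: 0.25 × (1−0.35) × 0.5 × 0.9 × 0.95 × (1−0.65) = 0.0243140625
slovak: 0.3 × (1−0.2) × 0.25 × 0.4 × 0.05 × (1−0.05) = 0.00114
P(polish | x) = 0.03213 / 0.0575840625 ≈ 0.558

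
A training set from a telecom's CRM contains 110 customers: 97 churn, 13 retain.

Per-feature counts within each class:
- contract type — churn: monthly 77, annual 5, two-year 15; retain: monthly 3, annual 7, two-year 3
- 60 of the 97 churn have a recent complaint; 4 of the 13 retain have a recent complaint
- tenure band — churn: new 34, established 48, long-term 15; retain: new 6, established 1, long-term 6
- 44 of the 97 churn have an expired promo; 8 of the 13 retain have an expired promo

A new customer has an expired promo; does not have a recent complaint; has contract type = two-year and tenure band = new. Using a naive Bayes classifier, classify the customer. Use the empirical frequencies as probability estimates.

churn

churn: (97/110) × (15/97) × (37/97) × (34/97) × (44/97) ≈ 0.00827021
retain: (13/110) × (3/13) × (9/13) × (6/13) × (8/13) ≈ 0.00536268
Highest score → churn.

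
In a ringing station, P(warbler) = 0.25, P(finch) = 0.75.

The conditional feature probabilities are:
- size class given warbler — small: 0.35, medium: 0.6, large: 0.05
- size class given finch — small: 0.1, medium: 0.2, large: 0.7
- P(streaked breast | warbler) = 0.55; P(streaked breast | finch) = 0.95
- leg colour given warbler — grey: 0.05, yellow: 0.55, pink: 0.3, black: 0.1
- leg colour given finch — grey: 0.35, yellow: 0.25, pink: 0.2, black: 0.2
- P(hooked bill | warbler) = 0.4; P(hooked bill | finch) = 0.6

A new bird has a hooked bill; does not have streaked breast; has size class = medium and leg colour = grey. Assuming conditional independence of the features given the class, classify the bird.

finch

warbler: 0.25 × 0.6 × (1−0.55) × 0.05 × 0.4 = 0.00135
finch: 0.75 × 0.2 × (1−0.95) × 0.35 × 0.6 = 0.001575
Highest score → finch.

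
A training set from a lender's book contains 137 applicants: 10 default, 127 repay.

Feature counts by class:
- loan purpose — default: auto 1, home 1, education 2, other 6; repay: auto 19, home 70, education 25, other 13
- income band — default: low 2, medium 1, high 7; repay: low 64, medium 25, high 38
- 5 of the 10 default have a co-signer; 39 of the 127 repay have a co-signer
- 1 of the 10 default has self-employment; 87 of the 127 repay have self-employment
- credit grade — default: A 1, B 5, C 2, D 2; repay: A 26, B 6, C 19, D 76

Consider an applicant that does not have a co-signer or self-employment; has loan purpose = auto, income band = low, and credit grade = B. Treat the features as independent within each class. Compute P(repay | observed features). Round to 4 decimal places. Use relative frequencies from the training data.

0.6869

default: (10/137) × (1/10) × (2/10) × (5/10) × (9/10) × (5/10) ≈ 0.000328467
repay: (127/137) × (19/127) × (64/127) × (88/127) × (40/127) × (6/127) ≈ 0.000720596
P(repay | x) = 0.000720596 / 0.001049063 ≈ 0.6869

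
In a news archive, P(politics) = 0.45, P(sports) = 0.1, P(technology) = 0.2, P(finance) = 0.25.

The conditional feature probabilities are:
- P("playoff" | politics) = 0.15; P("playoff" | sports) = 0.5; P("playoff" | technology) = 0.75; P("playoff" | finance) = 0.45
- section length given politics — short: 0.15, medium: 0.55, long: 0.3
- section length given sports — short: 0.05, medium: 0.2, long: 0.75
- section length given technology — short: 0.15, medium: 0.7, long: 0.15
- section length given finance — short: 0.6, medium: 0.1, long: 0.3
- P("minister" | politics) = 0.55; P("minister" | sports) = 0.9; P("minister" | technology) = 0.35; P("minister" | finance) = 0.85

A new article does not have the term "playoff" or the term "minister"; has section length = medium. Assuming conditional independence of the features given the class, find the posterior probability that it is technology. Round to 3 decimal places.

politics: 0.45 × (1−0.15) × 0.55 × (1−0.55) = 0.09466875
sports: 0.1 × (1−0.5) × 0.2 × (1−0.9) = 0.001
technology: 0.2 × (1−0.75) × 0.7 × (1−0.35) = 0.02275
finance: 0.25 × (1−0.45) × 0.1 × (1−0.85) = 0.0020625
P(technology | x) = 0.02275 / 0.12048125 ≈ 0.189

0.189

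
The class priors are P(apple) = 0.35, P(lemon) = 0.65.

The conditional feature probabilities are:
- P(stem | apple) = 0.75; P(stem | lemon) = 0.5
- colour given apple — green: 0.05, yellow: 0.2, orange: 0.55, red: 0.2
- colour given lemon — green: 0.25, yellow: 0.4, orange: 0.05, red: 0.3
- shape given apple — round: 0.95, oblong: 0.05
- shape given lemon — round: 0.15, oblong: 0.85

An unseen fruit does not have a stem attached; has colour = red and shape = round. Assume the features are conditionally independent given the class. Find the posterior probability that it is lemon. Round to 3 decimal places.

0.468

apple: 0.35 × (1−0.75) × 0.2 × 0.95 = 0.016625
lemon: 0.65 × (1−0.5) × 0.3 × 0.15 = 0.014625
P(lemon | x) = 0.014625 / 0.03125 ≈ 0.468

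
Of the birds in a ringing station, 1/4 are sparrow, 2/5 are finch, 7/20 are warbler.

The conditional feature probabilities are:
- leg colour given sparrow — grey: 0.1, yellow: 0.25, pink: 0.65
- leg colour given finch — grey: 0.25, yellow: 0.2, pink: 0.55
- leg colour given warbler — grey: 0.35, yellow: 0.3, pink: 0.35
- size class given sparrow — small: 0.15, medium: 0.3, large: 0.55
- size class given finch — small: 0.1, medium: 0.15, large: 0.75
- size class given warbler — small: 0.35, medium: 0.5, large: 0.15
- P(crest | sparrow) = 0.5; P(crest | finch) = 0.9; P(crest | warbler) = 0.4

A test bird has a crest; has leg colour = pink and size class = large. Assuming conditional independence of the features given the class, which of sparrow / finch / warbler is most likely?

sparrow: 0.25 × 0.65 × 0.55 × 0.5 = 0.0446875
finch: 0.4 × 0.55 × 0.75 × 0.9 = 0.1485
warbler: 0.35 × 0.35 × 0.15 × 0.4 = 0.00735
Highest score → finch.

finch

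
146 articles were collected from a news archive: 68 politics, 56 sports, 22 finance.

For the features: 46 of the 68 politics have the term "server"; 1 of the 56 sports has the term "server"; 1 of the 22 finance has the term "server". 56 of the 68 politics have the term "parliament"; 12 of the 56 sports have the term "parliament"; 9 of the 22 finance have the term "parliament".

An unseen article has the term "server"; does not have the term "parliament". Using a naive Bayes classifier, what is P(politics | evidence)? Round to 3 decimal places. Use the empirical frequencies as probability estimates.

0.855

politics: (68/146) × (46/68) × (12/68) ≈ 0.0556003
sports: (56/146) × (1/56) × (44/56) ≈ 0.0053816
finance: (22/146) × (1/22) × (13/22) ≈ 0.00404732
P(politics | x) = 0.0556003 / 0.06502922 ≈ 0.855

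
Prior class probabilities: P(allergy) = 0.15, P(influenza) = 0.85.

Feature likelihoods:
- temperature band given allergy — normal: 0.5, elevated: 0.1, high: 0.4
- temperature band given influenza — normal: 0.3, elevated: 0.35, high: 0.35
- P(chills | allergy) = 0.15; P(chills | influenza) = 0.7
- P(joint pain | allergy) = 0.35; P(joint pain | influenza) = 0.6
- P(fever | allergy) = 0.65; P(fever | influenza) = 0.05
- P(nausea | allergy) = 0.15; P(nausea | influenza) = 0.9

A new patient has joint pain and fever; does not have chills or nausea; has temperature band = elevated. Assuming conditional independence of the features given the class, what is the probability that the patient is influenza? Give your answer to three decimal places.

allergy: 0.15 × 0.1 × (1−0.15) × 0.35 × 0.65 × (1−0.15) = 0.00246553125
influenza: 0.85 × 0.35 × (1−0.7) × 0.6 × 0.05 × (1−0.9) = 0.00026775
P(influenza | x) = 0.00026775 / 0.00273328125 ≈ 0.098

0.098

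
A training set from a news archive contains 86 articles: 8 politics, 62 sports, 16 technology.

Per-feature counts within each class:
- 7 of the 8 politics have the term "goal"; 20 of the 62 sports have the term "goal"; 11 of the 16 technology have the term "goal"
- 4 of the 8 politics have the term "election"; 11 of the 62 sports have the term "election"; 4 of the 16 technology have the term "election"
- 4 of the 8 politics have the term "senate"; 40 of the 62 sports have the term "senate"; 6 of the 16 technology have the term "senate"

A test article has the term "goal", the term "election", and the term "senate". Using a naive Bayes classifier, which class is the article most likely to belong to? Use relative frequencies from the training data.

sports

politics: (8/86) × (7/8) × (4/8) × (4/8) ≈ 0.0203488
sports: (62/86) × (20/62) × (11/62) × (40/62) ≈ 0.0266196
technology: (16/86) × (11/16) × (4/16) × (6/16) ≈ 0.0119913
Highest score → sports.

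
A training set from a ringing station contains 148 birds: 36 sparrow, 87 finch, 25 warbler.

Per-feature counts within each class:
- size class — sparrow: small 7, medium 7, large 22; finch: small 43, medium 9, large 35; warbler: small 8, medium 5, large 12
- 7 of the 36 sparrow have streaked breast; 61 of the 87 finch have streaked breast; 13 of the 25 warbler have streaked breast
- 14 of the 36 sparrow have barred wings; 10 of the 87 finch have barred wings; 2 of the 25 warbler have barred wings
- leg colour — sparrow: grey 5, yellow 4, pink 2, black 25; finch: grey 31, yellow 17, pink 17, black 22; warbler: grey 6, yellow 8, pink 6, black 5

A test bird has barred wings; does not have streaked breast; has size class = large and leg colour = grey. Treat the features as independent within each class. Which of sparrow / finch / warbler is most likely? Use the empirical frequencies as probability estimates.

sparrow

sparrow: (36/148) × (22/36) × (29/36) × (14/36) × (5/36) ≈ 0.00646769
finch: (87/148) × (35/87) × (26/87) × (10/87) × (31/87) ≈ 0.00289457
warbler: (25/148) × (12/25) × (12/25) × (2/25) × (6/25) ≈ 0.000747243
Highest score → sparrow.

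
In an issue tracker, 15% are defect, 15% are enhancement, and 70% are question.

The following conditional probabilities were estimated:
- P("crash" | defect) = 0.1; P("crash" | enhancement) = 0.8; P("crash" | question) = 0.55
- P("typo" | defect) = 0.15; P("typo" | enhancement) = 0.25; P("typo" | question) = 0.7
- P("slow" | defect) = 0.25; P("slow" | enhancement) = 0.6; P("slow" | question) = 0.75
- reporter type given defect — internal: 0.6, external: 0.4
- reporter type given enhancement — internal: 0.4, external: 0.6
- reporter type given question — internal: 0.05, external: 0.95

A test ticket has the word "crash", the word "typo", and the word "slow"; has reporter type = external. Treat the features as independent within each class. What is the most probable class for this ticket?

question

defect: 0.15 × 0.1 × 0.15 × 0.25 × 0.4 = 0.000225
enhancement: 0.15 × 0.8 × 0.25 × 0.6 × 0.6 = 0.0108
question: 0.7 × 0.55 × 0.7 × 0.75 × 0.95 = 0.19201875
Highest score → question.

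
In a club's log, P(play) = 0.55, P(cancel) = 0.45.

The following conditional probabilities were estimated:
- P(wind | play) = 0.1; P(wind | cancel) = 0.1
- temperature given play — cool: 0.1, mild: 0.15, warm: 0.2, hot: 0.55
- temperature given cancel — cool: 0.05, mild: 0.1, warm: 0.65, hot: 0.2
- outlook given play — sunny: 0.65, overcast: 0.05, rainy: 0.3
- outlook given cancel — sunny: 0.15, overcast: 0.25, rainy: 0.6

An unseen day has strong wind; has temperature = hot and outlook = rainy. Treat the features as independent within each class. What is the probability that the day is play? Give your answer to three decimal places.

play: 0.55 × 0.1 × 0.55 × 0.3 = 0.009075
cancel: 0.45 × 0.1 × 0.2 × 0.6 = 0.0054
P(play | x) = 0.009075 / 0.014475 ≈ 0.627

0.627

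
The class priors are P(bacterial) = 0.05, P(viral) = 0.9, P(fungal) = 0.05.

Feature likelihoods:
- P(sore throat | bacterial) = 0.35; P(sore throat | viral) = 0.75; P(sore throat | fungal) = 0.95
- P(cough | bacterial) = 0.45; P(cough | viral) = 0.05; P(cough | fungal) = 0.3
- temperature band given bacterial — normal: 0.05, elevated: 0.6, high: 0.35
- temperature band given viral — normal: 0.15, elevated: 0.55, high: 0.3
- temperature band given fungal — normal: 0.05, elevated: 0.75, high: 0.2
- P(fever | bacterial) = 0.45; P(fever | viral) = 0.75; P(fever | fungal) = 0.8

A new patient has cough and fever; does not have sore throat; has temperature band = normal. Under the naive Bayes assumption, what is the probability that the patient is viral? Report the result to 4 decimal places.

bacterial: 0.05 × (1−0.35) × 0.45 × 0.05 × 0.45 = 0.0003290625
viral: 0.9 × (1−0.75) × 0.05 × 0.15 × 0.75 = 0.001265625
fungal: 0.05 × (1−0.95) × 0.3 × 0.05 × 0.8 = 0.00003
P(viral | x) = 0.001265625 / 0.0016246875 ≈ 0.7790

0.7790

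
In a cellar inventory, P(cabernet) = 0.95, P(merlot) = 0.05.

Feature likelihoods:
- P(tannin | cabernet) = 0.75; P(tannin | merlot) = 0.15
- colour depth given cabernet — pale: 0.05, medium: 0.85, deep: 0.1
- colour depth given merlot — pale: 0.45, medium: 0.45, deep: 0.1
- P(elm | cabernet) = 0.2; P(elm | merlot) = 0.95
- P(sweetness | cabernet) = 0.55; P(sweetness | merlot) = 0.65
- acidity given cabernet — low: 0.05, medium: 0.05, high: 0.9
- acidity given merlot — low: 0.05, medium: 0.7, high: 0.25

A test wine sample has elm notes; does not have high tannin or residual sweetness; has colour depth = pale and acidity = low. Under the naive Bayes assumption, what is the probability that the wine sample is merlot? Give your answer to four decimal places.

0.8561

cabernet: 0.95 × (1−0.75) × 0.05 × 0.2 × (1−0.55) × 0.05 = 0.0000534375
merlot: 0.05 × (1−0.15) × 0.45 × 0.95 × (1−0.65) × 0.05 = 0.000317953125
P(merlot | x) = 0.000317953125 / 0.000371390625 ≈ 0.8561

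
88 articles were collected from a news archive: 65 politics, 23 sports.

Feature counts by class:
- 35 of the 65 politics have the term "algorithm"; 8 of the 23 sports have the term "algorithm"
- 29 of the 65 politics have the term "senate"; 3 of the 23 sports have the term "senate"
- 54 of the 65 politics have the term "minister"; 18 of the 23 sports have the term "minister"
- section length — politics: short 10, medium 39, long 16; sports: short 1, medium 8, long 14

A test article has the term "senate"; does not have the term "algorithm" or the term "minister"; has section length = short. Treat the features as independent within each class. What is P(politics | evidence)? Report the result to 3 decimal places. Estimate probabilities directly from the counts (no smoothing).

0.950

politics: (65/88) × (30/65) × (29/65) × (11/65) × (10/65) ≈ 0.00395995
sports: (23/88) × (15/23) × (3/23) × (5/23) × (1/23) ≈ 0.000210144
P(politics | x) = 0.00395995 / 0.004170094 ≈ 0.950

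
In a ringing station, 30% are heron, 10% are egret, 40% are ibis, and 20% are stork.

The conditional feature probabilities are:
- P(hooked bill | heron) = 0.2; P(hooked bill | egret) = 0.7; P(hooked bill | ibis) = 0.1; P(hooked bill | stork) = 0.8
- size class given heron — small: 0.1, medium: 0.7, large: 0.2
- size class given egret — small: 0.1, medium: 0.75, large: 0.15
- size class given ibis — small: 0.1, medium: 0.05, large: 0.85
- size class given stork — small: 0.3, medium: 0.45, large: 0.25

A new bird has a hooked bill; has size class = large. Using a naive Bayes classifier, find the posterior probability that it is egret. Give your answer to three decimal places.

heron: 0.3 × 0.2 × 0.2 = 0.012
egret: 0.1 × 0.7 × 0.15 = 0.0105
ibis: 0.4 × 0.1 × 0.85 = 0.034
stork: 0.2 × 0.8 × 0.25 = 0.04
P(egret | x) = 0.0105 / 0.0965 ≈ 0.109

0.109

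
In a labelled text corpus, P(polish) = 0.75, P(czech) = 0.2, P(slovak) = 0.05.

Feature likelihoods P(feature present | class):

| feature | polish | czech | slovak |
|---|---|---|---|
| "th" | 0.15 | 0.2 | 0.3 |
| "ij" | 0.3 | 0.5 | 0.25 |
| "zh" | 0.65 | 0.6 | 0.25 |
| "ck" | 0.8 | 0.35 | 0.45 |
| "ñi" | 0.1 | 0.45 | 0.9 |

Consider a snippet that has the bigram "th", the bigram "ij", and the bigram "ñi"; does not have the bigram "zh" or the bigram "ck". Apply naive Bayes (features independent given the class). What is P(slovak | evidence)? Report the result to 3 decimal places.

polish: 0.75 × 0.15 × 0.3 × (1−0.65) × (1−0.8) × 0.1 = 0.00023625
czech: 0.2 × 0.2 × 0.5 × (1−0.6) × (1−0.35) × 0.45 = 0.00234
slovak: 0.05 × 0.3 × 0.25 × (1−0.25) × (1−0.45) × 0.9 = 0.0013921875
P(slovak | x) = 0.0013921875 / 0.0039684375 ≈ 0.351

0.351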